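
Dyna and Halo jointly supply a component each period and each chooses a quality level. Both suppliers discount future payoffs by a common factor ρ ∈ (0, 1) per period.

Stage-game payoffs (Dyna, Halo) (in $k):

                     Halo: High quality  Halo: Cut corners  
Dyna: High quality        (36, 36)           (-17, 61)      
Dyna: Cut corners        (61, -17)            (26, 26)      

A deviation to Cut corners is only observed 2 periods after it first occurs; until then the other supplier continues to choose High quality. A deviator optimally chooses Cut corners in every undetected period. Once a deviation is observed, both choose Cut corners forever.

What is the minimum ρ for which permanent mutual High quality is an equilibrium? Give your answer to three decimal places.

The best deviation is to choose Cut corners for all 2 undetected periods, earning 61 each, then 26 forever once detected.
Deviation value: 61(1−ρ^2)/(1−ρ) + 26ρ^2/(1−ρ); cooperation value: 36/(1−ρ).
IC: 36 ≥ 61(1−ρ^2) + 26ρ^2 = 61 − 35ρ^2.
So ρ^2 ≥ 25/35 = 5/7, giving ρ ≥ (5/7)^(1/2) ≈ 0.845.

0.845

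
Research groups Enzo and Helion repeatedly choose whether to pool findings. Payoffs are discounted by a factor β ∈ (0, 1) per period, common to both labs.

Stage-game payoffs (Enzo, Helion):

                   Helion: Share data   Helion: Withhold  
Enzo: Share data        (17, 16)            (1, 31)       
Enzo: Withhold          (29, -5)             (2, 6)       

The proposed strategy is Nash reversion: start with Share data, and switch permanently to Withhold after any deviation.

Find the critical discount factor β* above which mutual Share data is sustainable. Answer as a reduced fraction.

Enzo's threshold: (29−17)/(29−2) = 4/9.
Helion's threshold: (31−16)/(31−6) = 3/5.
4/9 < 3/5, so Helion binds and β* = 3/5.

3/5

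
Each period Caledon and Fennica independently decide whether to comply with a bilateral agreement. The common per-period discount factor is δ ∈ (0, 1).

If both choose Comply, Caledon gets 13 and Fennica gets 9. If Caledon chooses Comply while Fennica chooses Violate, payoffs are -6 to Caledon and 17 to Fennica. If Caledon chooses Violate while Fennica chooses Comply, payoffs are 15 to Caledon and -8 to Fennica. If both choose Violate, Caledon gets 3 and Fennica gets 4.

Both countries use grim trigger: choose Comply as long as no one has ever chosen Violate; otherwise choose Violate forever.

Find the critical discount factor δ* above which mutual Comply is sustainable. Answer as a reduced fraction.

Caledon: cooperation gives 13 each period; deviation gives 15 once then 3 forever.
  13/(1−δ) ≥ 15 + 3δ/(1−δ) ⇒ δ ≥ 2/12 = 1/6.
Fennica: cooperation gives 9 each period; deviation gives 17 once then 4 forever.
  δ ≥ 8/13.
Both must hold, so the binding constraint is Fennica's: δ ≥ 8/13.

8/13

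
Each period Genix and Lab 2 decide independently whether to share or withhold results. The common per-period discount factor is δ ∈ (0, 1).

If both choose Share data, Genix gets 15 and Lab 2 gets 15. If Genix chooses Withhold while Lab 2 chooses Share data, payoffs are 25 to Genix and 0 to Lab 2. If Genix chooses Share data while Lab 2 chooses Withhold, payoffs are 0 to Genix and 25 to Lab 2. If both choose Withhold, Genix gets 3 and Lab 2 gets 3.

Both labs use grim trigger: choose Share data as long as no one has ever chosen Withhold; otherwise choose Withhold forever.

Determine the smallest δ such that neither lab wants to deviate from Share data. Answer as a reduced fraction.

15/(1−δ) ≥ 25 + 3δ/(1−δ)
15 ≥ 25 − 22δ
δ ≥ 10/22 = 5/11.

5/11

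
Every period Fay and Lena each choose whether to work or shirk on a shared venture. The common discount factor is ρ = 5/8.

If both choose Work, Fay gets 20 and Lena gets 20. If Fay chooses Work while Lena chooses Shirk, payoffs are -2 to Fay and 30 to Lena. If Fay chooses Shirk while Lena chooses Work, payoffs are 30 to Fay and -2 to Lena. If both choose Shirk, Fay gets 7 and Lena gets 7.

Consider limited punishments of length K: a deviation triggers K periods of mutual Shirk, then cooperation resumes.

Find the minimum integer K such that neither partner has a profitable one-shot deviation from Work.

Need Σ_{k=1}^{K} ρ^k ≥ (30−20)/(20−7) = 0.7692 at ρ = 5/8.
At K = 1 the sum is 0.6250 < 0.7692; at K = 2 it is 1.0156 ≥ 0.7692.
So the minimum punishment length is K = 2.

2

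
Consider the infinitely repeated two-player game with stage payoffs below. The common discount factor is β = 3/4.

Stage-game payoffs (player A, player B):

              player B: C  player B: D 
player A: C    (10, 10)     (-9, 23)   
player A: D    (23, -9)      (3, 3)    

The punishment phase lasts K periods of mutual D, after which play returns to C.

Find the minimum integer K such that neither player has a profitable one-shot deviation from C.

4

Need Σ_{k=1}^{K} β^k ≥ (23−10)/(10−3) = 1.8571 at β = 3/4.
At K = 3 the sum is 1.7344 < 1.8571; at K = 4 it is 2.0508 ≥ 1.8571.
So the minimum punishment length is K = 4.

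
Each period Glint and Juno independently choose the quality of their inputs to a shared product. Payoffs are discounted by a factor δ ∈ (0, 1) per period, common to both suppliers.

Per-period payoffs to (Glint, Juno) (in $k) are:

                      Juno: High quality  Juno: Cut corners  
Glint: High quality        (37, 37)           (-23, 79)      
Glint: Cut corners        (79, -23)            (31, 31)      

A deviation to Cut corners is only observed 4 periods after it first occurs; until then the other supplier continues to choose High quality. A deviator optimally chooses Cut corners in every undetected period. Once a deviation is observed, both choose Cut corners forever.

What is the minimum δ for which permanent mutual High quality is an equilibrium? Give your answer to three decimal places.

A deviator earns 79 for 4 periods, then 31 forever; cooperating earns 37 forever. Multiplying the IC by (1−δ):
37 ≥ 79(1−δ^4) + 31δ^4, so 48·δ^4 ≥ 42 and δ^4 ≥ 7/8.
δ ≥ (7/8)^(1/4) ≈ 0.967.

0.967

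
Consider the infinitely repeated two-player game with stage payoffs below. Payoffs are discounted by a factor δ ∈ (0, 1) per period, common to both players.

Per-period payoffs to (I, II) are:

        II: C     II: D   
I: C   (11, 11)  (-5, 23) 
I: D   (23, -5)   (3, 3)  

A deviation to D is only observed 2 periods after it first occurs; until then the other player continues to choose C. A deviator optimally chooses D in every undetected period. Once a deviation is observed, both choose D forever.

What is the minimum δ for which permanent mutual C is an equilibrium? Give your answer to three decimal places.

The best deviation is to choose D for all 2 undetected periods, earning 23 each, then 3 forever once detected.
Deviation value: 23(1−δ^2)/(1−δ) + 3δ^2/(1−δ); cooperation value: 11/(1−δ).
IC: 11 ≥ 23(1−δ^2) + 3δ^2 = 23 − 20δ^2.
So δ^2 ≥ 12/20 = 3/5, giving δ ≥ (3/5)^(1/2) ≈ 0.775.

0.775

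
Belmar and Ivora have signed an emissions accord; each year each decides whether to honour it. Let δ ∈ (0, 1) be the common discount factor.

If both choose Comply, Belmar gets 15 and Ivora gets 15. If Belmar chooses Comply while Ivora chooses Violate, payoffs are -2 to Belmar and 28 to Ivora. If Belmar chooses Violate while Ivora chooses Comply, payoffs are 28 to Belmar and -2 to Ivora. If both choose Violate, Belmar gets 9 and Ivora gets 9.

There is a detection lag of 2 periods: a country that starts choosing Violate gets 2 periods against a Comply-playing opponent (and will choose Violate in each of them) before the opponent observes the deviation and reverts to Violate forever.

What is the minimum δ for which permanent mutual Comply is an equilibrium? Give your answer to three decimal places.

The best deviation is to choose Violate for all 2 undetected periods, earning 28 each, then 9 forever once detected.
Deviation value: 28(1−δ^2)/(1−δ) + 9δ^2/(1−δ); cooperation value: 15/(1−δ).
IC: 15 ≥ 28(1−δ^2) + 9δ^2 = 28 − 19δ^2.
So δ^2 ≥ 13/19, giving δ ≥ (13/19)^(1/2) ≈ 0.827.

0.827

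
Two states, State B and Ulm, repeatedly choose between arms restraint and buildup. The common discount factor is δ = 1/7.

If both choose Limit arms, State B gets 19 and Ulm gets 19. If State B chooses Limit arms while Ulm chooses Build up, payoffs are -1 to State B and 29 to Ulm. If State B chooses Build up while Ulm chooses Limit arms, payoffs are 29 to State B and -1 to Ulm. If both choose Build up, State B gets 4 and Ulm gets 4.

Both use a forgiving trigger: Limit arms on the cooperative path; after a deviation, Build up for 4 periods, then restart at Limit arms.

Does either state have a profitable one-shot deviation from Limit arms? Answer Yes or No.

IC: δ+…+δ^4 ≥ (29−19)/(19−4) = 2/3.
At δ = 1/7: partial sum = 0.1666 < 0.6667. Cooperation not sustainable.

Yes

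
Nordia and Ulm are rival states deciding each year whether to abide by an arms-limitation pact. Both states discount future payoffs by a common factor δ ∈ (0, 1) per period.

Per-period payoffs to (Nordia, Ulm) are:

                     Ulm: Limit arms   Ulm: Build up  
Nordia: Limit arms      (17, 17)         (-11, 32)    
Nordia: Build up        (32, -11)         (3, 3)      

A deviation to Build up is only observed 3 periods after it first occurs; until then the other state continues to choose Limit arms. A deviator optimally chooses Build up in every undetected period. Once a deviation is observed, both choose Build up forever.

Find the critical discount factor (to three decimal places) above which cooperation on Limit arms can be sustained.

The best deviation is to choose Build up for all 3 undetected periods, earning 32 each, then 3 forever once detected.
Deviation value: 32(1−δ^3)/(1−δ) + 3δ^3/(1−δ); cooperation value: 17/(1−δ).
IC: 17 ≥ 32(1−δ^3) + 3δ^3 = 32 − 29δ^3.
So δ^3 ≥ 15/29, giving δ ≥ (15/29)^(1/3) ≈ 0.803.

0.803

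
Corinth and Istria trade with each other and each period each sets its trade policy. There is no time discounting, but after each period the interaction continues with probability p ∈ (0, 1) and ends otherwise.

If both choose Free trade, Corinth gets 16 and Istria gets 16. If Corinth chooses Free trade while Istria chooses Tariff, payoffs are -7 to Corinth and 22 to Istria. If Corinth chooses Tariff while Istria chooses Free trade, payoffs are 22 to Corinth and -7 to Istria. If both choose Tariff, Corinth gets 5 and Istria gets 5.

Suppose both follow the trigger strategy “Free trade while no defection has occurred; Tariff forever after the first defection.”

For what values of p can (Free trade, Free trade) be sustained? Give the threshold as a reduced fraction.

With no time discounting, the continuation probability p plays the role of the discount factor.
Grim-trigger IC: 16/(1−p) ≥ 22 + 5p/(1−p) ⇒ p ≥ (22−16)/(22−5) = 6/17.

6/17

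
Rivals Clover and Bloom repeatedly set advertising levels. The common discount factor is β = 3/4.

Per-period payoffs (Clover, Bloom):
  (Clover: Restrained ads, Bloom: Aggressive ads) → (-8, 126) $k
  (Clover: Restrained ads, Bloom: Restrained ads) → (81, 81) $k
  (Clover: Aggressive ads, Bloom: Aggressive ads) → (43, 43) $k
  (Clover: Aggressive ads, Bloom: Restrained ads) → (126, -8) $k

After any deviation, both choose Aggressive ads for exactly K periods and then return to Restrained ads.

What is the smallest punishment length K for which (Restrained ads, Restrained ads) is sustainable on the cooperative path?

2

No profitable deviation requires (81−43)(β+…+β^K) ≥ 126−81, i.e. β+…+β^K ≥ 45/38 ≈ 1.1842.
With β = 3/4, the partial sums are K=1: 0.7500, K=2: 1.3125.
K = 2 is the first length at which the sum reaches 1.1842.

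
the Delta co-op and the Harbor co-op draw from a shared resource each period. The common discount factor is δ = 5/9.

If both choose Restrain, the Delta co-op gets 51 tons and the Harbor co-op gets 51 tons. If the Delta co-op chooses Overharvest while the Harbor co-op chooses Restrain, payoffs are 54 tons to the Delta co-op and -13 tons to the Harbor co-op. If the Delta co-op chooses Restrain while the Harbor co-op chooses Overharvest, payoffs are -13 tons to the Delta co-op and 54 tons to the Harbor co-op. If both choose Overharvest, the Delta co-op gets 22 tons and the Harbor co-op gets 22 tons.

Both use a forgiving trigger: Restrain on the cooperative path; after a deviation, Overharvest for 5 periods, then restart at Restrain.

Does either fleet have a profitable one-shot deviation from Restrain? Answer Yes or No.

Comparing payoff streams over the 6 periods until play realigns: cooperate → 51(1+δ+…+δ^5); deviate → 54 + 22(δ+…+δ^5).
Cooperation is sustained iff (51−22)(δ+…+δ^5) ≥ 54−51.
δ+…+δ^5 = 5/9·(1−(5/9)^5)/(1−5/9) = 1.1838, and (54−51)/(51−22) = 0.1034.
1.1838 ≥ 0.1034, so cooperation is sustainable.

No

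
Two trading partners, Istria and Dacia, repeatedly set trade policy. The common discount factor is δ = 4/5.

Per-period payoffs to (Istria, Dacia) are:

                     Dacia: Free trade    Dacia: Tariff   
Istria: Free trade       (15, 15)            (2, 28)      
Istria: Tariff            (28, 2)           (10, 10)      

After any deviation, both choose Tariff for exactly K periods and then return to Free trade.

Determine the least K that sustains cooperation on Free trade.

No profitable deviation requires (15−10)(δ+…+δ^K) ≥ 28−15, i.e. δ+…+δ^K ≥ 13/5 ≈ 2.6000.
With δ = 4/5, the partial sums are K=1: 0.8000, K=2: 1.4400, K=3: 1.9520, K=4: 2.3616, K=5: 2.6893.
K = 5 is the first length at which the sum reaches 2.6000.

5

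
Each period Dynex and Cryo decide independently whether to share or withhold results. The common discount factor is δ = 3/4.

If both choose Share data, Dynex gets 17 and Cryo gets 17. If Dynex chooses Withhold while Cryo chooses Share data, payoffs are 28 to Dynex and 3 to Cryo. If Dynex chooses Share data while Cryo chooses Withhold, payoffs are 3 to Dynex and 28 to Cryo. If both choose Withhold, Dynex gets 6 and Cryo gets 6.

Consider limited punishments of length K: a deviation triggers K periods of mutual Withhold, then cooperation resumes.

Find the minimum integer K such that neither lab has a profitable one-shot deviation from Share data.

IC: δ(1−δ^K)/(1−δ) ≥ (28−17)/(17−6) = 1.
With δ = 3/4: need 1 − δ^K ≥ 1·(1−3/4)/(3/4), i.e. δ^K ≤ 0.6667.
Since (3/4)^1 = 0.7500 and (3/4)^2 = 0.5625, the smallest such K is 2.

2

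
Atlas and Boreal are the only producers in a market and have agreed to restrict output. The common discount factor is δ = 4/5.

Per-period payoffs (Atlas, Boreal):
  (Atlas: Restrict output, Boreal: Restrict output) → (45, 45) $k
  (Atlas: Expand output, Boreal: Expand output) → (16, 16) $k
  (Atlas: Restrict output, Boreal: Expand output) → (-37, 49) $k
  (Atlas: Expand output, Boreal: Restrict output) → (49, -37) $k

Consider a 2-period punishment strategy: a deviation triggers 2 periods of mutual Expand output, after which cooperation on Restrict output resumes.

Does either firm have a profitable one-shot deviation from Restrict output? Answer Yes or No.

No

IC: δ+…+δ^2 ≥ (49−45)/(45−16) = 4/29.
At δ = 4/5: partial sum = 1.4400 ≥ 0.1379. Cooperation sustainable.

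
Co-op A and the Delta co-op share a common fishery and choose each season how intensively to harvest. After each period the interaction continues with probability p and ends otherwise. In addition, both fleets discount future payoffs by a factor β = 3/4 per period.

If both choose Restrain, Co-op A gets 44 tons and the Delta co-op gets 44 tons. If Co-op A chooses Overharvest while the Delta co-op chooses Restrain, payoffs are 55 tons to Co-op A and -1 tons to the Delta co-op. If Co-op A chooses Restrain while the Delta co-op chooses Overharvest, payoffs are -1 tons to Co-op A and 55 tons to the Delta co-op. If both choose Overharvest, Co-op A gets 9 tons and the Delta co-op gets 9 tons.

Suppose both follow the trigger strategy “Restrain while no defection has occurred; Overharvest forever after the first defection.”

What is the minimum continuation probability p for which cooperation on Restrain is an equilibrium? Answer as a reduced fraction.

22/69

Expected continuation weight on next period's payoff is β·p = 3/4·p, which plays the role of the discount factor.
Cooperation requires 3/4·p ≥ (55−44)/(55−9) = 11/46, hence p ≥ 22/69.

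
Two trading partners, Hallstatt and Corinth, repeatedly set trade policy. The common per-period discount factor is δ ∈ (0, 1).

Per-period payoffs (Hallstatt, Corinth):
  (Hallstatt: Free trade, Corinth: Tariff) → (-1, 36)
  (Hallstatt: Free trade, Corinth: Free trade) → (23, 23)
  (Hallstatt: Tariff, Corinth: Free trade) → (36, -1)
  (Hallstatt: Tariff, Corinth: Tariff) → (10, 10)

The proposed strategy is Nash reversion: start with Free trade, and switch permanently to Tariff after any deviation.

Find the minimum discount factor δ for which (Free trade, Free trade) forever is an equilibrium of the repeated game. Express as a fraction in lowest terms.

1/2

One-period gain from deviating is 36 − 23 = 13. The loss is 23 − 10 = 13 in every subsequent period, with present value 13·δ/(1−δ).
Deviation is unprofitable when 13·δ/(1−δ) ≥ 13, i.e. δ/(1−δ) ≥ 1.
Equivalently δ ≥ 13/(13+13) = 1/2.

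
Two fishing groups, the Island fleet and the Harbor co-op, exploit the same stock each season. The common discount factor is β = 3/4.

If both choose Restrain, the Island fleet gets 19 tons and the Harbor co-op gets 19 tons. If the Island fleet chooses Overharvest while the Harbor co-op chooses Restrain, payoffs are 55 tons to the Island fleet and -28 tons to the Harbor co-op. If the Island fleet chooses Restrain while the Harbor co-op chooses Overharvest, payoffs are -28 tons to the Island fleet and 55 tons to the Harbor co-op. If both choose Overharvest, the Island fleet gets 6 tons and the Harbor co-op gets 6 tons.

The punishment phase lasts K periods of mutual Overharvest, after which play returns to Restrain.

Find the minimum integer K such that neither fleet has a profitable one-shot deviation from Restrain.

No profitable deviation requires (19−6)(β+…+β^K) ≥ 55−19, i.e. β+…+β^K ≥ 36/13 ≈ 2.7692.
With β = 3/4, the partial sums are K=1: 0.7500, K=2: 1.3125, …, K=7: 2.5995, K=8: 2.6997, K=9: 2.7747.
K = 9 is the first length at which the sum reaches 2.7692.

9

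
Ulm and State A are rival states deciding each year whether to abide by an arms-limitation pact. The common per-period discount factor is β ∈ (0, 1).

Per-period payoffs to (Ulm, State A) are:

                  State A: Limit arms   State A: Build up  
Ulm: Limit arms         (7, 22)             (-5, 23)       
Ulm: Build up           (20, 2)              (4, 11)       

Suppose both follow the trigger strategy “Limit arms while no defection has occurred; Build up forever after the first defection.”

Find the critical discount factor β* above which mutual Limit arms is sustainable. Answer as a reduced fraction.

Ulm's threshold: (20−7)/(20−4) = 13/16.
State A's threshold: (23−22)/(23−11) = 1/12.
13/16 > 1/12, so Ulm binds and β* = 13/16.

13/16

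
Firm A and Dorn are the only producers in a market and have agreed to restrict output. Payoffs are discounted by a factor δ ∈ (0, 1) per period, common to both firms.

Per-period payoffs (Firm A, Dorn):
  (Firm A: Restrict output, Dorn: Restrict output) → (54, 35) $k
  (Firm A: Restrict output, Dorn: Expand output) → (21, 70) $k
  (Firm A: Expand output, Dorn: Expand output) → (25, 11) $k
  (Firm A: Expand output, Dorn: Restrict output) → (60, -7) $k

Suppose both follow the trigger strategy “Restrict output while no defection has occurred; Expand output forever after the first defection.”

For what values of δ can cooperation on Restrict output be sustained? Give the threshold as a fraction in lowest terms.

Firm A: cooperation gives 54 each period; deviation gives 60 once then 25 forever.
  54/(1−δ) ≥ 60 + 25δ/(1−δ) ⇒ δ ≥ 6/35.
Dorn: cooperation gives 35 each period; deviation gives 70 once then 11 forever.
  δ ≥ 35/59.
Both must hold, so the binding constraint is Dorn's: δ ≥ 35/59.

35/59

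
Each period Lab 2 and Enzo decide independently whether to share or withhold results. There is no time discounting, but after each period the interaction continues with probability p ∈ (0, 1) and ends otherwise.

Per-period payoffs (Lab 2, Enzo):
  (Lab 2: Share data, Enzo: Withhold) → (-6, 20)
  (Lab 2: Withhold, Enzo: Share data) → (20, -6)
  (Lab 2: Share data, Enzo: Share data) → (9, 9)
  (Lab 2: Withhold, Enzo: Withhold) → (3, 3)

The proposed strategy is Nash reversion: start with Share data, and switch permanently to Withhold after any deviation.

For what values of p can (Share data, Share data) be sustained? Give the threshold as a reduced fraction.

With no time discounting, the continuation probability p plays the role of the discount factor.
Grim-trigger IC: 9/(1−p) ≥ 20 + 3p/(1−p) ⇒ p ≥ (20−9)/(20−3) = 11/17.

11/17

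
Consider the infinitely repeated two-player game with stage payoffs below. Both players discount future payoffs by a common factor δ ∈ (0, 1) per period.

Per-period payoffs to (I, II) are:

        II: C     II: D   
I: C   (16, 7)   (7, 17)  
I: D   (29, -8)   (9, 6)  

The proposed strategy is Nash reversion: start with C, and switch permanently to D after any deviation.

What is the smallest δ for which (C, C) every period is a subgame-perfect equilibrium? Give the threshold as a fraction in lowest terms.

I's threshold: (29−16)/(29−9) = 13/20.
II's threshold: (17−7)/(17−6) = 10/11.
13/20 < 10/11, so II binds and δ* = 10/11.

10/11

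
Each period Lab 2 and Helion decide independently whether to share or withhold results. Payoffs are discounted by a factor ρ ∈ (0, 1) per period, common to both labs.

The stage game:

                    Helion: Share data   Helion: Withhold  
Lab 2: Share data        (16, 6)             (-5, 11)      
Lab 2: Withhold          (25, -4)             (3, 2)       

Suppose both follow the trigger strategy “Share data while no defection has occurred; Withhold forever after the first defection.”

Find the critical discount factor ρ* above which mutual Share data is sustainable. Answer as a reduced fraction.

5/9

Lab 2: cooperation gives 16 each period; deviation gives 25 once then 3 forever.
  16/(1−ρ) ≥ 25 + 3ρ/(1−ρ) ⇒ ρ ≥ 9/22.
Helion: cooperation gives 6 each period; deviation gives 11 once then 2 forever.
  ρ ≥ 5/9.
Both must hold, so the binding constraint is Helion's: ρ ≥ 5/9.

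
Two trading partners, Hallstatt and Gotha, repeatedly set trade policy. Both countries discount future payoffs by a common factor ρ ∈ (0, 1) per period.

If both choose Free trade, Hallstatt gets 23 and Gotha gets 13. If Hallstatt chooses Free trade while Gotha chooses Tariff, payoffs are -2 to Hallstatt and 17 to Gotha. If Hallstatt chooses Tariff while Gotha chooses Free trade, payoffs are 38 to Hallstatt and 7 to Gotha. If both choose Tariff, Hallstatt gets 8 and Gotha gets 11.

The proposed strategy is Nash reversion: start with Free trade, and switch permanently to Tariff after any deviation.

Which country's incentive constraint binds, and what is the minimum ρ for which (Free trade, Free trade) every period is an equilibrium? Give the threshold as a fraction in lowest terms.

Gotha; ρ ≥ 2/3

Hallstatt's threshold: (38−23)/(38−8) = 1/2.
Gotha's threshold: (17−13)/(17−11) = 2/3.
1/2 < 2/3, so Gotha binds and ρ* = 2/3.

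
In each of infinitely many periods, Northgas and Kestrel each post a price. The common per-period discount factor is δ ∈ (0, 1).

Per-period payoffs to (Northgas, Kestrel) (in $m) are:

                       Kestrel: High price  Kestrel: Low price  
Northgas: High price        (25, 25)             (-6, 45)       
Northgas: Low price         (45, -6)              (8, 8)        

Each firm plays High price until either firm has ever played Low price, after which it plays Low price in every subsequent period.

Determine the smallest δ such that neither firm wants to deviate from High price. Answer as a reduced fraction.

One-period gain from deviating is 45 − 25 = 20. The loss is 25 − 8 = 17 in every subsequent period, with present value 17·δ/(1−δ).
Deviation is unprofitable when 17·δ/(1−δ) ≥ 20, i.e. δ/(1−δ) ≥ 20/17.
Equivalently δ ≥ 20/(20+17) = 20/37.

20/37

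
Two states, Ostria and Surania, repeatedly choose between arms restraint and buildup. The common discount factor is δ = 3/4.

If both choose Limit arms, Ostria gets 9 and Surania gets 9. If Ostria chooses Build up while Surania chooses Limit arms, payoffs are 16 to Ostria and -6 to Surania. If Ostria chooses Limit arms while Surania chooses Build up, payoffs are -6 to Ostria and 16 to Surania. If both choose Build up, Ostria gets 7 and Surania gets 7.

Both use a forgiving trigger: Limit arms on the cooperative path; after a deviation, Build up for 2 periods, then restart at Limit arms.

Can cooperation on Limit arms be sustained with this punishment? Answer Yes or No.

Comparing payoff streams over the 3 periods until play realigns: cooperate → 9(1+δ+…+δ^2); deviate → 16 + 7(δ+…+δ^2).
Cooperation is sustained iff (9−7)(δ+…+δ^2) ≥ 16−9.
δ+…+δ^2 = 3/4·(1−(3/4)^2)/(1−3/4) = 1.3125, and (16−9)/(9−7) = 3.5000.
1.3125 < 3.5000, so cooperation is not sustainable.

No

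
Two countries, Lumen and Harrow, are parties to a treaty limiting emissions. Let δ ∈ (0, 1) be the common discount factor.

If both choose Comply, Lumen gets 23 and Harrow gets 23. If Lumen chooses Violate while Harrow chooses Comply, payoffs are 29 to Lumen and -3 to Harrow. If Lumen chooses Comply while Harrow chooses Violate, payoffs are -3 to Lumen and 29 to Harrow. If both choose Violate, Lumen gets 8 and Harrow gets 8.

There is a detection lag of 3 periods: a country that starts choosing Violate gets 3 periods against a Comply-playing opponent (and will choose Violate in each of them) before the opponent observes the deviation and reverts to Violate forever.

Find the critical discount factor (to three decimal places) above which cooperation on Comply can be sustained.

0.659

A deviator earns 29 for 3 periods, then 8 forever; cooperating earns 23 forever. Multiplying the IC by (1−δ):
23 ≥ 29(1−δ^3) + 8δ^3, so 21·δ^3 ≥ 6 and δ^3 ≥ 2/7.
δ ≥ (2/7)^(1/3) ≈ 0.659.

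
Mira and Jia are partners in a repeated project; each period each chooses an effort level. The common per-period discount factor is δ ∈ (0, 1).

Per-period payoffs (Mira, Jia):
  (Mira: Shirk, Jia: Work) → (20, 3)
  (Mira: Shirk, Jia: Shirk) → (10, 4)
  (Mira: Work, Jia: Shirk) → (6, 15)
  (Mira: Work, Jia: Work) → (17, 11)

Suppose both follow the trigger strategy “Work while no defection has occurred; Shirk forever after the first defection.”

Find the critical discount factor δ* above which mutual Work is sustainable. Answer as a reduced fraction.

Mira: cooperation gives 17 each period; deviation gives 20 once then 10 forever.
  17/(1−δ) ≥ 20 + 10δ/(1−δ) ⇒ δ ≥ 3/10.
Jia: cooperation gives 11 each period; deviation gives 15 once then 4 forever.
  δ ≥ 4/11.
Both must hold, so the binding constraint is Jia's: δ ≥ 4/11.

4/11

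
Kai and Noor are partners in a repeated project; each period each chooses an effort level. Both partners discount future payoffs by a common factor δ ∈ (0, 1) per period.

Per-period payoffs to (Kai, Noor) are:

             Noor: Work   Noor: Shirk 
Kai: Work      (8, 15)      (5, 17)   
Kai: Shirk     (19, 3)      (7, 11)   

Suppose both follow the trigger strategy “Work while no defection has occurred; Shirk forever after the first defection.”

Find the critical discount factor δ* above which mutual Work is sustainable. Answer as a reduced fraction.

Kai: cooperation gives 8 each period; deviation gives 19 once then 7 forever.
  8/(1−δ) ≥ 19 + 7δ/(1−δ) ⇒ δ ≥ 11/12.
Noor: cooperation gives 15 each period; deviation gives 17 once then 11 forever.
  δ ≥ 2/6 = 1/3.
Both must hold, so the binding constraint is Kai's: δ ≥ 11/12.

11/12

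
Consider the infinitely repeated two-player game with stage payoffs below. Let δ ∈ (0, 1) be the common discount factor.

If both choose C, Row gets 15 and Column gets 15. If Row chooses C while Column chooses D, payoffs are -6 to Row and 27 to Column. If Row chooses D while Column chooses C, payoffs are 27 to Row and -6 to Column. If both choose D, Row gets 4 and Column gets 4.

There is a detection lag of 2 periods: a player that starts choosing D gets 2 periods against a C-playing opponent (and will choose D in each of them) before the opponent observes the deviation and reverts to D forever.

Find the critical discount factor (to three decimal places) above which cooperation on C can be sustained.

A deviator earns 27 for 2 periods, then 4 forever; cooperating earns 15 forever. Multiplying the IC by (1−δ):
15 ≥ 27(1−δ^2) + 4δ^2, so 23·δ^2 ≥ 12 and δ^2 ≥ 12/23.
δ ≥ (12/23)^(1/2) ≈ 0.722.

0.722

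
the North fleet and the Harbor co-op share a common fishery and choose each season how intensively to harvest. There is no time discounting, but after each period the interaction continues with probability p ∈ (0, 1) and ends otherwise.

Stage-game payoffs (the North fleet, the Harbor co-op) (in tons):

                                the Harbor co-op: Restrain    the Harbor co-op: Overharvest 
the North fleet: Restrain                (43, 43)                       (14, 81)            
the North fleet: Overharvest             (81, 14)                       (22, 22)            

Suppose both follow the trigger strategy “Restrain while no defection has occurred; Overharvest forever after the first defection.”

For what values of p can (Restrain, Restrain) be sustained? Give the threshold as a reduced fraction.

With no time discounting, the continuation probability p plays the role of the discount factor.
Grim-trigger IC: 43/(1−p) ≥ 81 + 22p/(1−p) ⇒ p ≥ (81−43)/(81−22) = 38/59.

38/59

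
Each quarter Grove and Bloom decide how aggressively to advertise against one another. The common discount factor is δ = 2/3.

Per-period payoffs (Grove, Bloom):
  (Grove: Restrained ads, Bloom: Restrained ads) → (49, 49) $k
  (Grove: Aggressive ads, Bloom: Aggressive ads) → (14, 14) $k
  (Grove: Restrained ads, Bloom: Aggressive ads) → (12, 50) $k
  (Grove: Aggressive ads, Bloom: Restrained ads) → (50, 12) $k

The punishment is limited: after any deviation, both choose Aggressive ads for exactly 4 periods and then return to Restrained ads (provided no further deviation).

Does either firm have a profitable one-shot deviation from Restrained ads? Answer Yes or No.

Comparing payoff streams over the 5 periods until play realigns: cooperate → 49(1+δ+…+δ^4); deviate → 50 + 14(δ+…+δ^4).
Cooperation is sustained iff (49−14)(δ+…+δ^4) ≥ 50−49.
δ+…+δ^4 = 2/3·(1−(2/3)^4)/(1−2/3) = 1.6049, and (50−49)/(49−14) = 0.0286.
1.6049 ≥ 0.0286, so cooperation is sustainable.

No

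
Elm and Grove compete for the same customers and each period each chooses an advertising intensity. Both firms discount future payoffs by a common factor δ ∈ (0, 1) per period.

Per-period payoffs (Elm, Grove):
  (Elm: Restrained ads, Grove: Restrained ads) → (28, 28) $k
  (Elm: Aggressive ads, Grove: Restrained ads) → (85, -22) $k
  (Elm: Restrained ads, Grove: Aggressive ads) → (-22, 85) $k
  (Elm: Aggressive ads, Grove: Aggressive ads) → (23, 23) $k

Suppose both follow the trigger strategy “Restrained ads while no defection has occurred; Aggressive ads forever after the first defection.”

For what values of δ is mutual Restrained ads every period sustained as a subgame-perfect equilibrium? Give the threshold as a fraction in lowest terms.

57/62

28/(1−δ) ≥ 85 + 23δ/(1−δ)
28 ≥ 85 − 62δ
δ ≥ 57/62.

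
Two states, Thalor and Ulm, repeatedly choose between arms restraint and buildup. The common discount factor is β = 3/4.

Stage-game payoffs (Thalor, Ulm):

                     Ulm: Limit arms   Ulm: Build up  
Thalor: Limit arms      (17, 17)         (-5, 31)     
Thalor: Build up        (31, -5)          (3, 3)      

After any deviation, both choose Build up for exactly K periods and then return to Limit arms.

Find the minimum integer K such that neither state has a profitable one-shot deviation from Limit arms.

No profitable deviation requires (17−3)(β+…+β^K) ≥ 31−17, i.e. β+…+β^K ≥ 1 ≈ 1.0000.
With β = 3/4, the partial sums are K=1: 0.7500, K=2: 1.3125.
K = 2 is the first length at which the sum reaches 1.0000.

2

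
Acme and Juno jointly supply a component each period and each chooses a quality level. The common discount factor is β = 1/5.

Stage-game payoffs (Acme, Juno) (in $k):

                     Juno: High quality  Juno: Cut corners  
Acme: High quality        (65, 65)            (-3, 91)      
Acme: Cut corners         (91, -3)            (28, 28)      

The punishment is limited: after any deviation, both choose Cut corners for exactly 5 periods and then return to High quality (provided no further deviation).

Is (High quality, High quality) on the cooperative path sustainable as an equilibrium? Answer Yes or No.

A one-shot deviation gives 91 now, then 28 for 5 periods, then back to 65.
Gain from deviating: (91−65) today; loss: (65−28) in each of the next 5 periods.
No-deviation condition: (65−28)(β+…+β^5) ≥ 91−65, i.e. β+…+β^5 ≥ 26/37.
At β = 1/5: β+…+β^5 = 0.2499 < 0.7027.
So cooperation is not sustainable.

No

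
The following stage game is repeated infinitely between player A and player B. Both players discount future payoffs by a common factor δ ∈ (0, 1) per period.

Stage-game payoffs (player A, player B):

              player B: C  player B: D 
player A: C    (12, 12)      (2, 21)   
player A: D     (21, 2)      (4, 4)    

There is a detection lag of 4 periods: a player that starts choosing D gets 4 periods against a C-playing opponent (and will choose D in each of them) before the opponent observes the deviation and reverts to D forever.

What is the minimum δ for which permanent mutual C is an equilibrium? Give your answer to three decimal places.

The best deviation is to choose D for all 4 undetected periods, earning 21 each, then 4 forever once detected.
Deviation value: 21(1−δ^4)/(1−δ) + 4δ^4/(1−δ); cooperation value: 12/(1−δ).
IC: 12 ≥ 21(1−δ^4) + 4δ^4 = 21 − 17δ^4.
So δ^4 ≥ 9/17, giving δ ≥ (9/17)^(1/4) ≈ 0.853.

0.853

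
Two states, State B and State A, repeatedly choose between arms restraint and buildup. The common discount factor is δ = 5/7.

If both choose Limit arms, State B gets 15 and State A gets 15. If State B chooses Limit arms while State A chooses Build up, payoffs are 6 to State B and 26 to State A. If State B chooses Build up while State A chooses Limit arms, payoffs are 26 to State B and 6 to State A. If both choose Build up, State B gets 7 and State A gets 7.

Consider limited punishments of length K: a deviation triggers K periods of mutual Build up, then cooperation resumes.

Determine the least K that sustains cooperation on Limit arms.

3

IC: δ(1−δ^K)/(1−δ) ≥ (26−15)/(15−7) = 11/8.
With δ = 5/7: need 1 − δ^K ≥ 11/8·(1−5/7)/(5/7), i.e. δ^K ≤ 0.4500.
Since (5/7)^2 = 0.5102 and (5/7)^3 = 0.3644, the smallest such K is 3.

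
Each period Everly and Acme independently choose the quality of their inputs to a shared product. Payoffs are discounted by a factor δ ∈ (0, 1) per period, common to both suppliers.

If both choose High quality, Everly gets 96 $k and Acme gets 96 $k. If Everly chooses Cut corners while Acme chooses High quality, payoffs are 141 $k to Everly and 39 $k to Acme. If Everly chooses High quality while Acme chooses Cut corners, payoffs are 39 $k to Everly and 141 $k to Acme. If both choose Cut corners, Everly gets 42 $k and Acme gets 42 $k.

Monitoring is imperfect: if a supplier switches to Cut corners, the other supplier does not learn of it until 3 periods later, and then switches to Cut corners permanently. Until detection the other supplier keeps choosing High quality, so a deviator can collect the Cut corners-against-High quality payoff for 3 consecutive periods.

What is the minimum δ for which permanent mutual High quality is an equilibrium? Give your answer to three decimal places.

The best deviation is to choose Cut corners for all 3 undetected periods, earning 141 each, then 42 forever once detected.
Deviation value: 141(1−δ^3)/(1−δ) + 42δ^3/(1−δ); cooperation value: 96/(1−δ).
IC: 96 ≥ 141(1−δ^3) + 42δ^3 = 141 − 99δ^3.
So δ^3 ≥ 45/99 = 5/11, giving δ ≥ (5/11)^(1/3) ≈ 0.769.

0.769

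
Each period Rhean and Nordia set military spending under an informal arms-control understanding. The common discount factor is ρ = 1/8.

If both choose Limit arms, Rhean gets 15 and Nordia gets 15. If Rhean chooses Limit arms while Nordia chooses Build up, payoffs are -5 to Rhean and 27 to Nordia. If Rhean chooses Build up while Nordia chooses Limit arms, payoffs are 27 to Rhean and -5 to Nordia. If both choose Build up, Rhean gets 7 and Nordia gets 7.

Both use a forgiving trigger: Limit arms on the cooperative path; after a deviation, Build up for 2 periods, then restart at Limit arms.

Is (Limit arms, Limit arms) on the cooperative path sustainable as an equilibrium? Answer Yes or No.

Comparing payoff streams over the 3 periods until play realigns: cooperate → 15(1+ρ+…+ρ^2); deviate → 27 + 7(ρ+…+ρ^2).
Cooperation is sustained iff (15−7)(ρ+…+ρ^2) ≥ 27−15.
ρ+…+ρ^2 = 1/8·(1−(1/8)^2)/(1−1/8) = 0.1406, and (27−15)/(15−7) = 1.5000.
0.1406 < 1.5000, so cooperation is not sustainable.

No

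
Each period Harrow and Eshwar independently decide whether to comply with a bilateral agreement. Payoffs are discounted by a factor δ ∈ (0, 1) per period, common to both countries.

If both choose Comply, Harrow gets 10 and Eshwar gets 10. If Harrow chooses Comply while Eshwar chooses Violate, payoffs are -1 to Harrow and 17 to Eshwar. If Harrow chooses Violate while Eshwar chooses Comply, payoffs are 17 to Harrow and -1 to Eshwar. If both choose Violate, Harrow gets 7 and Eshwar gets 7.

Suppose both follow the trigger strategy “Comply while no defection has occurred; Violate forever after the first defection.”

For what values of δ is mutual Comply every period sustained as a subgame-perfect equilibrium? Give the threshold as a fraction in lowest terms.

7/10

10/(1−δ) ≥ 17 + 7δ/(1−δ)
10 ≥ 17 − 10δ
δ ≥ 7/10.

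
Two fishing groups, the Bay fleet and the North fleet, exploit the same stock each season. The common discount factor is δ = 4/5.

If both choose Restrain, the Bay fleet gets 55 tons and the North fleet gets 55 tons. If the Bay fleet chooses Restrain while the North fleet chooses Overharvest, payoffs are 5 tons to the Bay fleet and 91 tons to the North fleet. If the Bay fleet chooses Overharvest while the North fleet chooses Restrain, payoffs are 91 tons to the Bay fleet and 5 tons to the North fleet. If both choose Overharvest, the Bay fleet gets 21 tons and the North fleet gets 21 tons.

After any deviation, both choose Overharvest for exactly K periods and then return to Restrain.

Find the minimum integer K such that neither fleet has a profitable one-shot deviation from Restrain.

IC: δ(1−δ^K)/(1−δ) ≥ (91−55)/(55−21) = 18/17.
With δ = 4/5: need 1 − δ^K ≥ 18/17·(1−4/5)/(4/5), i.e. δ^K ≤ 0.7353.
Since (4/5)^1 = 0.8000 and (4/5)^2 = 0.6400, the smallest such K is 2.

2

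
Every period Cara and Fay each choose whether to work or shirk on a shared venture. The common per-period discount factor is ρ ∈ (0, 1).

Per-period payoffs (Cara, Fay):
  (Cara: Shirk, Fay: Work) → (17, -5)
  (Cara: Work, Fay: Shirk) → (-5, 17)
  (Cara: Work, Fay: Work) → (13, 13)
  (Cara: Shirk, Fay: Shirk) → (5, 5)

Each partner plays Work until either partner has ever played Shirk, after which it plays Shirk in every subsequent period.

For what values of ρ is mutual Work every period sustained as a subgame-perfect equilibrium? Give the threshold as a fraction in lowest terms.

Cooperation forever yields 13 each period: 13/(1−ρ).
Deviating yields 17 once, then 5 forever: 17 + 5ρ/(1−ρ).
No profitable deviation requires 13/(1−ρ) ≥ 17 + 5ρ/(1−ρ).
Multiplying by (1−ρ): 13 ≥ 17(1−ρ) + 5ρ = 17 − 12ρ.
So 12ρ ≥ 4, i.e. ρ ≥ 4/12 = 1/3.

1/3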